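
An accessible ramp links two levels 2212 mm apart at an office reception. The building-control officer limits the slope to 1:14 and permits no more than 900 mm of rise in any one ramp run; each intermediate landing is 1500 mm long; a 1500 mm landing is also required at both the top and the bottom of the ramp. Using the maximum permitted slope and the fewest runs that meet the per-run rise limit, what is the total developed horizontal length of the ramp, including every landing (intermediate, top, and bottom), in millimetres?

36968 mm

2212 / 900 = 2.46, so 3 ramp runs are needed. That means 2 intermediate landings.
Ramp run (horizontal) at 1:14: 2212 × 14 = 30968 mm.
Intermediate landings: 2 × 1500 = 3000 mm.
Top and bottom landings: 2 × 1500 = 3000 mm.
Total = 30968 + 3000 + 3000 = 36968 mm.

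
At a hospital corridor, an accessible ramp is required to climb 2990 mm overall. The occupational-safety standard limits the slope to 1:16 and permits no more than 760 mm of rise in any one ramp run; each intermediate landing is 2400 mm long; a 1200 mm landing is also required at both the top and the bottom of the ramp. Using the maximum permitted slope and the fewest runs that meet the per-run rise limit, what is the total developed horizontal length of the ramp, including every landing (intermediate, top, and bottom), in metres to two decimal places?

2990 / 760 = 3.934 → round up to 4 ramp runs. That means 3 intermediate landings.
Horizontal run for 2990 mm of rise at 1:16 is 2990 × 16 = 47840 mm.
3 intermediate landings contribute 3 × 2400 = 7200 mm.
Top and bottom landings: 2 × 1200 = 2400 mm.
Total = 47840 + 7200 + 2400 = 57440 mm.
= 57.44 m.

57.44 m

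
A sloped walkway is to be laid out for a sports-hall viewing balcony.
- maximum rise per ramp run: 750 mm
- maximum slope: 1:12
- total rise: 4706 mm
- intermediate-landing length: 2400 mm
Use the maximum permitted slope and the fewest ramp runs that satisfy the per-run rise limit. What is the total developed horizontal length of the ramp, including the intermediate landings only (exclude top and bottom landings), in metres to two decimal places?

70.87 m

⌈4706/750⌉ = 7 ramp runs. That means 6 intermediate landings.
Horizontal run for 4706 mm of rise at 1:12 is 4706 × 12 = 56472 mm.
6 intermediate landings contribute 6 × 2400 = 14400 mm.
Developed length = 56472 + 14400 = 70872 mm.
= 70.87 m.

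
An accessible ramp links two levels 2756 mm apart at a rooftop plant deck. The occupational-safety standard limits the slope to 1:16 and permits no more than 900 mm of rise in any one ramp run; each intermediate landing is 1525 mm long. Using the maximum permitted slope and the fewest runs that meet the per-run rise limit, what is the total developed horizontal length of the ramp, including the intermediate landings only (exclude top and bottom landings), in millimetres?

48671 mm

2756 / 900 = 3.06, so 4 ramp runs are needed. That means 3 intermediate landings.
Ramp run (horizontal) at 1:16: 2756 × 16 = 44096 mm.
3 intermediate landings contribute 3 × 1525 = 4575 mm.
Developed length = 44096 + 4575 = 48671 mm.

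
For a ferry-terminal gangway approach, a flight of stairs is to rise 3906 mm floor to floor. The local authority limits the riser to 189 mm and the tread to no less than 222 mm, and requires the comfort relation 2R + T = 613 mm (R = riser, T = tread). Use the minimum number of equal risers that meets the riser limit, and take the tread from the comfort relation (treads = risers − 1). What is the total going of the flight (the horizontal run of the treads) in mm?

4820 mm

At most 189 each: 3906/189 = 20.67, giving 21 risers.
Riser R = 3906 / 21 = 186 mm, within the 189 mm limit.
From 2R + T = 613: T = 613 − 372 = 241 mm.
Going = (21 − 1) × 241 = 4820 mm.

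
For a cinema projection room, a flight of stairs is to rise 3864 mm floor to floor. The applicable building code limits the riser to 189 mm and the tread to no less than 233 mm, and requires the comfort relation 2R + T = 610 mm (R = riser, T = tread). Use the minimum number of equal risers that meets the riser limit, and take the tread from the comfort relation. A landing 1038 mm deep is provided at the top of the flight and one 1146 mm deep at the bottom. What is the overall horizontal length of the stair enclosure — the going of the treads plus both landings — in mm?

3864 / 189 = 20.44, so 21 risers are needed.
Each riser is 3864/21 = 184 mm (≤ 189 mm).
Tread T = 610 − 2 × 184 = 242 mm (≥ 233 mm).
Going = (21 − 1) × 242 = 4840 mm.
Add landings: 4840 + 1038 + 1146 = 7024 mm.

7024 mm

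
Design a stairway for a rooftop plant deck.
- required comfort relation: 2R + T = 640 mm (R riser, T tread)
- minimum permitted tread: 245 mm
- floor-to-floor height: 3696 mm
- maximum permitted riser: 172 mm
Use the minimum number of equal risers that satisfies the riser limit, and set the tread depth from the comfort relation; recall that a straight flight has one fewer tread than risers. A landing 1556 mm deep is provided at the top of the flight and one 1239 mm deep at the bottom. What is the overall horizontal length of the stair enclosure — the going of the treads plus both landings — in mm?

9179 mm

3696 / 172 = 21.488 → round up to 22 risers.
Riser R = 3696 / 22 = 168 mm, within the 172 mm limit.
T = 640 − 2·168 = 304 mm, which satisfies the 245 mm minimum.
Treads = 22 − 1 = 21; going = 21 × 304 = 6384 mm.
Add landings: 6384 + 1556 + 1239 = 9179 mm.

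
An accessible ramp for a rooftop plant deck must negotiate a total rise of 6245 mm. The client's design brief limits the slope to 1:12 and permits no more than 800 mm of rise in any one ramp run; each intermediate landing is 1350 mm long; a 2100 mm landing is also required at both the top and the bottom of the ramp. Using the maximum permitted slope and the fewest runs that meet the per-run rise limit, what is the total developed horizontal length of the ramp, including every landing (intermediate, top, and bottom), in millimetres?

88590 mm

6245 / 800 = 7.81, so 8 ramp runs are needed. That means 7 intermediate landings.
Ramp run (horizontal) at 1:12: 6245 × 12 = 74940 mm.
Intermediate landings: 7 × 1350 = 9450 mm.
Top and bottom landings: 2 × 2100 = 4200 mm.
Total = 74940 + 9450 + 4200 = 88590 mm.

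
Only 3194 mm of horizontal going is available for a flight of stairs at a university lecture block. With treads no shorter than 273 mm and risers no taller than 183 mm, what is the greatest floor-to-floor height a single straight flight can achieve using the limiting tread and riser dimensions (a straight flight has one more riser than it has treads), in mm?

2196 mm

Treads that fit: ⌊3194 / 273⌋ = 11.
Risers = treads + 1 = 12.
Maximum height = 12 × 183 = 2196 mm.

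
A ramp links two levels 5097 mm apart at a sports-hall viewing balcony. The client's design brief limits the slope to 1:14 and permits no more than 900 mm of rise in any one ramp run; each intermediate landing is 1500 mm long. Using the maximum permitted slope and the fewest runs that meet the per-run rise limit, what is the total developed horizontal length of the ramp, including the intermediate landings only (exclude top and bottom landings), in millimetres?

78858 mm

At most 900 each: 5097/900 = 5.66, giving 6 ramp runs. That means 5 intermediate landings.
Ramp run (horizontal) at 1:14: 5097 × 14 = 71358 mm.
Intermediate landings: 5 × 1500 = 7500 mm.
Total developed length = 71358 + 7500 = 78858 mm.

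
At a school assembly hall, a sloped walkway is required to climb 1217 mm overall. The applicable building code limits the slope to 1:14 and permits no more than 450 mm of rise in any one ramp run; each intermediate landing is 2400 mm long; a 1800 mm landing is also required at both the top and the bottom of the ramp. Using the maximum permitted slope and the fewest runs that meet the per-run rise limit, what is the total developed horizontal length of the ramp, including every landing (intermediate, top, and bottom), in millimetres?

25438 mm

At most 450 each: 1217/450 = 2.70, giving 3 ramp runs. That means 2 intermediate landings.
Horizontal run for 1217 mm of rise at 1:14 is 1217 × 14 = 17038 mm.
Intermediate landings: 2 × 2400 = 4800 mm.
Top and bottom landings: 2 × 1800 = 3600 mm.
Total = 17038 + 4800 + 3600 = 25438 mm.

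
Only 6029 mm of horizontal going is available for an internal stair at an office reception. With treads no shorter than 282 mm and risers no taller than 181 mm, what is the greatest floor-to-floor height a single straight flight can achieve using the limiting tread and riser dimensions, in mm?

6029 / 282 = 21.38, so 21 treads fit.
Risers = treads + 1 = 22.
Maximum height = 22 × 181 = 3982 mm.

3982 mm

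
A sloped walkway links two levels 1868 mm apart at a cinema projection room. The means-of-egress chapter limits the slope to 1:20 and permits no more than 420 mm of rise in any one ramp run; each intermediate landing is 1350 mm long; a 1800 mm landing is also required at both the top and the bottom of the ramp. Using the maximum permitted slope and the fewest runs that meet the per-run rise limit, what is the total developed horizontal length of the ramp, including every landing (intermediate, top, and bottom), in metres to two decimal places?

1868 / 420 = 4.45, so 5 ramp runs are needed. That means 4 intermediate landings.
Horizontal run for 1868 mm of rise at 1:20 is 1868 × 20 = 37360 mm.
Intermediate landings: 4 × 1350 = 5400 mm.
Top and bottom landings: 2 × 1800 = 3600 mm.
Total = 37360 + 5400 + 3600 = 46360 mm.
= 46.36 m.

46.36 m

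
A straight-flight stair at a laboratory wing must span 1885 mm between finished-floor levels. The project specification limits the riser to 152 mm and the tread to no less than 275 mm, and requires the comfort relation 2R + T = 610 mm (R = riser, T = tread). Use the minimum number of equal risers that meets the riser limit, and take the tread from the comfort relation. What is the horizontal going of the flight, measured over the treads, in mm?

1885 / 152 = 12.40, so 13 risers are needed.
R = 1885 ÷ 13 = 145 mm.
Tread T = 610 − 2 × 145 = 320 mm (≥ 275 mm).
Treads = 13 − 1 = 12; going = 12 × 320 = 3840 mm.

3840 mm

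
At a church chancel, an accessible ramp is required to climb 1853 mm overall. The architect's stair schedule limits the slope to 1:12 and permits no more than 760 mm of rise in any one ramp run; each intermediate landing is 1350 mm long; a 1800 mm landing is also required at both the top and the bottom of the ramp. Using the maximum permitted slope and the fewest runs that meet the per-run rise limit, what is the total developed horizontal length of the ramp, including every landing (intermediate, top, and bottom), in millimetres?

1853 / 760 = 2.44, so 3 ramp runs are needed. That means 2 intermediate landings.
Horizontal run for 1853 mm of rise at 1:12 is 1853 × 12 = 22236 mm.
Intermediate landings: 2 × 1350 = 2700 mm.
Top and bottom landings: 2 × 1800 = 3600 mm.
Total = 22236 + 2700 + 3600 = 28536 mm.

28536 mm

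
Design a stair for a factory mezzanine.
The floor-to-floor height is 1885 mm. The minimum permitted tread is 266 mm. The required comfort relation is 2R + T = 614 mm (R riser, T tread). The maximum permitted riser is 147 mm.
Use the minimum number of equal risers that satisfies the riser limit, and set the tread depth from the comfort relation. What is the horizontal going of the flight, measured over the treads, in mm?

3888 mm

1885 / 147 = 12.82, so 13 risers are needed.
Riser R = 1885 / 13 = 145 mm, within the 147 mm limit.
Tread T = 614 − 2 × 145 = 324 mm (≥ 266 mm).
Going = (13 − 1) × 324 = 3888 mm.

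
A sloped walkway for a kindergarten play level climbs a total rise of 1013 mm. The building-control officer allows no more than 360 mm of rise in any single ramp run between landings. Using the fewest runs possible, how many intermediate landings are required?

2 intermediate landings

At most 360 each: 1013/360 = 2.81, giving 3 ramp runs.
3 runs are separated by 2 intermediate landings.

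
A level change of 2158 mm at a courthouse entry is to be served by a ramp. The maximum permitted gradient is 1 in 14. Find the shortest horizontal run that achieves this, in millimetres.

30212 mm

Run = rise × 14 = 2158 × 14 = 30212 mm.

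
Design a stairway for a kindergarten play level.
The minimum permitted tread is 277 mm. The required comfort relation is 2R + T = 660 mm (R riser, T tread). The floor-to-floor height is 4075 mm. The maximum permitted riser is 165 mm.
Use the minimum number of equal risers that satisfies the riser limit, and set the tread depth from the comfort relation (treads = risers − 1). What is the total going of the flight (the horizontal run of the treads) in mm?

4075 / 165 = 24.70, so 25 risers are needed.
Riser R = 4075 / 25 = 163 mm, within the 165 mm limit.
From 2R + T = 660: T = 660 − 326 = 334 mm.
Treads = 25 − 1 = 24; going = 24 × 334 = 8016 mm.

8016 mm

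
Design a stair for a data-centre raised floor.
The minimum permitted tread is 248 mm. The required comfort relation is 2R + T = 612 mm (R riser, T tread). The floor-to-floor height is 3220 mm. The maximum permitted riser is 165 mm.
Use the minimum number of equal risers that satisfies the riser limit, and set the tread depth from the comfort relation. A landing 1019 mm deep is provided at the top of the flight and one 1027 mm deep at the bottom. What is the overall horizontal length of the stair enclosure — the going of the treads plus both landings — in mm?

3220 / 165 = 19.52, so 20 risers are needed.
Each riser is 3220/20 = 161 mm (≤ 165 mm).
T = 612 − 2·161 = 290 mm, which satisfies the 248 mm minimum.
Going = (20 − 1) × 290 = 5510 mm.
Add landings: 5510 + 1019 + 1027 = 7556 mm.

7556 mm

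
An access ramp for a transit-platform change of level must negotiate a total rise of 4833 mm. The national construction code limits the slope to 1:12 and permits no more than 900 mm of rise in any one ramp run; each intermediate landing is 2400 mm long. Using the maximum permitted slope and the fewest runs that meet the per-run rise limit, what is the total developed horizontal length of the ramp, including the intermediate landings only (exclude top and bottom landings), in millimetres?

69996 mm

4833 / 900 = 5.37, so 6 ramp runs are needed. That means 5 intermediate landings.
Ramp run (horizontal) at 1:12: 4833 × 12 = 57996 mm.
5 intermediate landings contribute 5 × 2400 = 12000 mm.
Developed length = 57996 + 12000 = 69996 mm.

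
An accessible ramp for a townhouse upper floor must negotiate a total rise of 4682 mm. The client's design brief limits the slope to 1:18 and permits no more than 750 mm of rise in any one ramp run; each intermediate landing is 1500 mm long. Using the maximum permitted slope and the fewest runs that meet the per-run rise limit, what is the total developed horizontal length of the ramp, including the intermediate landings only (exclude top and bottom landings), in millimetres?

93276 mm

4682 / 750 = 6.24, so 7 ramp runs are needed. That means 6 intermediate landings.
Ramp run (horizontal) at 1:18: 4682 × 18 = 84276 mm.
Intermediate landings: 6 × 1500 = 9000 mm.
Developed length = 84276 + 9000 = 93276 mm.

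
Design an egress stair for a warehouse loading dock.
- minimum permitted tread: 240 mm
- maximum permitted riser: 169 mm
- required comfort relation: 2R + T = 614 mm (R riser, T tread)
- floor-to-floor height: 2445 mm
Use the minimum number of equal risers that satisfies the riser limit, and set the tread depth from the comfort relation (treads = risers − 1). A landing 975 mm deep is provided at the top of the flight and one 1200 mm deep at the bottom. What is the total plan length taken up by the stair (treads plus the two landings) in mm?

2445 / 169 = 14.467 → round up to 15 risers.
Each riser is 2445/15 = 163 mm (≤ 169 mm).
Tread T = 614 − 2 × 163 = 288 mm (≥ 240 mm).
15 risers give 14 treads; going = 14 × 288 = 4032 mm.
Add landings: 4032 + 975 + 1200 = 6207 mm.

6207 mm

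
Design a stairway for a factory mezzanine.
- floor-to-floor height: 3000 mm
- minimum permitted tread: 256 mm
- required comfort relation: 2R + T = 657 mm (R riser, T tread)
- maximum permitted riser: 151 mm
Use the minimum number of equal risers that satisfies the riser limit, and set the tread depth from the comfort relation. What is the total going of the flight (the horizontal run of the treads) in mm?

⌈3000/151⌉ = 20 risers.
Each riser is 3000/20 = 150 mm (≤ 151 mm).
From 2R + T = 657: T = 657 − 300 = 357 mm.
Going = (20 − 1) × 357 = 6783 mm.

6783 mm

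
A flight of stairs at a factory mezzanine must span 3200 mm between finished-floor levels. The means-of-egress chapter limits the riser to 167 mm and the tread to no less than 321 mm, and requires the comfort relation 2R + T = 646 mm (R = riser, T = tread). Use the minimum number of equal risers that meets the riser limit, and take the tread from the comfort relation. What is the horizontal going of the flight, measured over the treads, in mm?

At most 167 each: 3200/167 = 19.16, giving 20 risers.
Each riser is 3200/20 = 160 mm (≤ 167 mm).
Tread T = 646 − 2 × 160 = 326 mm (≥ 321 mm).
Going = (20 − 1) × 326 = 6194 mm.

6194 mm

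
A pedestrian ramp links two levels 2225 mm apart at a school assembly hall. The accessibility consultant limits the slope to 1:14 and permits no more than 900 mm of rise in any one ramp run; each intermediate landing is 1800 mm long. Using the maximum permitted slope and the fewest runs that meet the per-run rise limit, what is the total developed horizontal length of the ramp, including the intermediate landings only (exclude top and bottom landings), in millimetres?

At most 900 each: 2225/900 = 2.47, giving 3 ramp runs. That means 2 intermediate landings.
Ramp run (horizontal) at 1:14: 2225 × 14 = 31150 mm.
Intermediate landings: 2 × 1800 = 3600 mm.
Total developed length = 31150 + 3600 = 34750 mm.

34750 mm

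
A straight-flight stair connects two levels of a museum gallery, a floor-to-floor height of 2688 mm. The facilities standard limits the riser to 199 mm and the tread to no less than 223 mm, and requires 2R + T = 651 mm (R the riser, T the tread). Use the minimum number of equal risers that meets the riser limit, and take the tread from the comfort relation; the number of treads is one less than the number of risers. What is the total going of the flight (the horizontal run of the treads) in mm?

At most 199 each: 2688/199 = 13.51, giving 14 risers.
Riser R = 2688 / 14 = 192 mm, within the 199 mm limit.
T = 651 − 2·192 = 267 mm, which satisfies the 223 mm minimum.
Going = (14 − 1) × 267 = 3471 mm.

3471 mm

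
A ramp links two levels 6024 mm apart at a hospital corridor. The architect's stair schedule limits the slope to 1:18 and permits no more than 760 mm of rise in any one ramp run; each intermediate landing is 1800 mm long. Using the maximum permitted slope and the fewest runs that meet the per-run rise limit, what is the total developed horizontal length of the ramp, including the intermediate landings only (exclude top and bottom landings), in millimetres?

121032 mm

⌈6024/760⌉ = 8 ramp runs. That means 7 intermediate landings.
Ramp run (horizontal) at 1:18: 6024 × 18 = 108432 mm.
7 intermediate landings contribute 7 × 1800 = 12600 mm.
Developed length = 108432 + 12600 = 121032 mm.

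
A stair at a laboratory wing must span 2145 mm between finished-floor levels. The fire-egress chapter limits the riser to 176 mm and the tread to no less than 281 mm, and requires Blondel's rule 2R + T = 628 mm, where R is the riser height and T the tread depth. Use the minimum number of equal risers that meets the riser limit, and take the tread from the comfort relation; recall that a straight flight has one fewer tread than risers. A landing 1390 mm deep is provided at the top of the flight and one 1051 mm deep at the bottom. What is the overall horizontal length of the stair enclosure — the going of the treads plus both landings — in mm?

At most 176 each: 2145/176 = 12.19, giving 13 risers.
Each riser is 2145/13 = 165 mm (≤ 176 mm).
Tread T = 628 − 2 × 165 = 298 mm (≥ 281 mm).
Treads = 13 − 1 = 12; going = 12 × 298 = 3576 mm.
Enclosure = 3576 + 1390 + 1051 = 6017 mm.

6017 mm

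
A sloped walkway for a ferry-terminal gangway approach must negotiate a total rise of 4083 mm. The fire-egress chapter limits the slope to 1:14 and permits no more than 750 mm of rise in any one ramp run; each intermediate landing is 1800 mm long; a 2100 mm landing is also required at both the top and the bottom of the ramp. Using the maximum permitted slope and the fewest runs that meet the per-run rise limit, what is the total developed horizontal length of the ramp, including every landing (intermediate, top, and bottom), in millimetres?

At most 750 each: 4083/750 = 5.44, giving 6 ramp runs. That means 5 intermediate landings.
Ramp run (horizontal) at 1:14: 4083 × 14 = 57162 mm.
Intermediate landings: 5 × 1800 = 9000 mm.
Top and bottom landings: 2 × 2100 = 4200 mm.
Total = 57162 + 9000 + 4200 = 70362 mm.

70362 mm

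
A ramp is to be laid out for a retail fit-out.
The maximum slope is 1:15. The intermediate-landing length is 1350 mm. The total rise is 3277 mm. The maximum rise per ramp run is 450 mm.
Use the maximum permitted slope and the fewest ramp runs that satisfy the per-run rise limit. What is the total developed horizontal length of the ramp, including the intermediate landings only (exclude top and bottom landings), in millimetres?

58605 mm

⌈3277/450⌉ = 8 ramp runs. That means 7 intermediate landings.
Ramp run (horizontal) at 1:15: 3277 × 15 = 49155 mm.
7 intermediate landings contribute 7 × 1350 = 9450 mm.
Developed length = 49155 + 9450 = 58605 mm.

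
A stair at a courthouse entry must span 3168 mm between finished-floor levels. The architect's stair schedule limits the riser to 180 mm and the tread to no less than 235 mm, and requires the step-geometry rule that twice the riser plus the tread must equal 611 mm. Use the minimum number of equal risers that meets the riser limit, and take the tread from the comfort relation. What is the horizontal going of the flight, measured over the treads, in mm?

4403 mm

3168 / 180 = 17.600 → round up to 18 risers.
R = 3168 ÷ 18 = 176 mm.
T = 611 − 2·176 = 259 mm, which satisfies the 235 mm minimum.
Going = (18 − 1) × 259 = 4403 mm.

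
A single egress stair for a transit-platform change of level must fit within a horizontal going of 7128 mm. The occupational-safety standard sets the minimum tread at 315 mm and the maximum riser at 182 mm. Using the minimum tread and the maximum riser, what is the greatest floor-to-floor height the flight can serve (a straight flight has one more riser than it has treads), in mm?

Treads that fit: ⌊7128 / 315⌋ = 22.
Risers = treads + 1 = 23.
Maximum height = 23 × 182 = 4186 mm.

4186 mm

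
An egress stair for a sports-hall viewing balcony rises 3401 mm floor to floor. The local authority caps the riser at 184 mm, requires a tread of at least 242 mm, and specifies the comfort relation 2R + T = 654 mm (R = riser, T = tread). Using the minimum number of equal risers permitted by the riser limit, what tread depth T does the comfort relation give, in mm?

296 mm

3401 / 184 = 18.484 → round up to 19 risers.
Riser R = 3401 / 19 = 179 mm, within the 184 mm limit.
T = 654 − 2·179 = 296 mm, which satisfies the 242 mm minimum.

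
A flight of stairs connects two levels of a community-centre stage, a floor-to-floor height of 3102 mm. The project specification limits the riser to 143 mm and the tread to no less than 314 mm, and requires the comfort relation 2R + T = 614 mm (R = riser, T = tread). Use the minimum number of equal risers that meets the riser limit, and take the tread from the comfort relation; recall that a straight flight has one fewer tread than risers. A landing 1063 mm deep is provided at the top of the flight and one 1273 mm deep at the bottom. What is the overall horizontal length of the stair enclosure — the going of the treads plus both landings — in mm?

9308 mm

⌈3102/143⌉ = 22 risers.
R = 3102 ÷ 22 = 141 mm.
T = 614 − 2·141 = 332 mm, which satisfies the 314 mm minimum.
Going = (22 − 1) × 332 = 6972 mm.
Add landings: 6972 + 1063 + 1273 = 9308 mm.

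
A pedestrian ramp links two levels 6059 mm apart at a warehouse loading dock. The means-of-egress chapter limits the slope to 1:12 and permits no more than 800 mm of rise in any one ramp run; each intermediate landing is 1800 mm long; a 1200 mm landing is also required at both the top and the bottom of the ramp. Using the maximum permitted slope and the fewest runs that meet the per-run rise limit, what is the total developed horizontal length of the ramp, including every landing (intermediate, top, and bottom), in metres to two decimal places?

⌈6059/800⌉ = 8 ramp runs. That means 7 intermediate landings.
Horizontal run for 6059 mm of rise at 1:12 is 6059 × 12 = 72708 mm.
7 intermediate landings contribute 7 × 1800 = 12600 mm.
Top and bottom landings: 2 × 1200 = 2400 mm.
Total = 72708 + 12600 + 2400 = 87708 mm.
= 87.71 m.

87.71 m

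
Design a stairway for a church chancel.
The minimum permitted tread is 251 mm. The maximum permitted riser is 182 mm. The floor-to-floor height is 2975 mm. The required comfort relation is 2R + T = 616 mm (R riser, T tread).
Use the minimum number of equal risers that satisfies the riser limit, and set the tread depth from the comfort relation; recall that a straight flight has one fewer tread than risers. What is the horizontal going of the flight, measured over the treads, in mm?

⌈2975/182⌉ = 17 risers.
Riser R = 2975 / 17 = 175 mm, within the 182 mm limit.
From 2R + T = 616: T = 616 − 350 = 266 mm.
Going = (17 − 1) × 266 = 4256 mm.

4256 mm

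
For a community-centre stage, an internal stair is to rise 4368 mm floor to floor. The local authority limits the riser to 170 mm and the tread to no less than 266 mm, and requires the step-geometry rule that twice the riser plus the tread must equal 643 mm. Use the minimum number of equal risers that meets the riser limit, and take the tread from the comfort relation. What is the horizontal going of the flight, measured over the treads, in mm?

⌈4368/170⌉ = 26 risers.
Each riser is 4368/26 = 168 mm (≤ 170 mm).
T = 643 − 2·168 = 307 mm, which satisfies the 266 mm minimum.
Going = (26 − 1) × 307 = 7675 mm.

7675 mm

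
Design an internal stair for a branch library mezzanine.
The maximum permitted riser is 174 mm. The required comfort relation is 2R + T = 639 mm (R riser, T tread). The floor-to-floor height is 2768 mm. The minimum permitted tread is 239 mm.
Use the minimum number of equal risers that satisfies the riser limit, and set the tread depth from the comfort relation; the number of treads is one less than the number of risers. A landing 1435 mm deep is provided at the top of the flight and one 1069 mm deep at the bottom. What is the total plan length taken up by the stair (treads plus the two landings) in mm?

6899 mm

At most 174 each: 2768/174 = 15.91, giving 16 risers.
R = 2768 ÷ 16 = 173 mm.
T = 639 − 2·173 = 293 mm, which satisfies the 239 mm minimum.
Going = (16 − 1) × 293 = 4395 mm.
Enclosure = 4395 + 1435 + 1069 = 6899 mm.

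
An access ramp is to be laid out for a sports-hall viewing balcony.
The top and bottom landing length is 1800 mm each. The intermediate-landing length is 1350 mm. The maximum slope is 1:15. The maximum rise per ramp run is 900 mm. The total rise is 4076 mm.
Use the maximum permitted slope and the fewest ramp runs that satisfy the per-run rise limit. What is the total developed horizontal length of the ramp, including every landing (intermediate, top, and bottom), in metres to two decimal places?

⌈4076/900⌉ = 5 ramp runs. That means 4 intermediate landings.
Ramp run (horizontal) at 1:15: 4076 × 15 = 61140 mm.
4 intermediate landings contribute 4 × 1350 = 5400 mm.
Top and bottom landings: 2 × 1800 = 3600 mm.
Total = 61140 + 5400 + 3600 = 70140 mm.
= 70.14 m.

70.14 m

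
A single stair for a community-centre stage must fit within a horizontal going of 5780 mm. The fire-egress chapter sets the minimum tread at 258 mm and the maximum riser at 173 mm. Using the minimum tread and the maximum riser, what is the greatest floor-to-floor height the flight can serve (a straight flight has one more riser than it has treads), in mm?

3979 mm

Treads that fit: ⌊5780 / 258⌋ = 22.
Risers = treads + 1 = 23.
Maximum height = 23 × 173 = 3979 mm.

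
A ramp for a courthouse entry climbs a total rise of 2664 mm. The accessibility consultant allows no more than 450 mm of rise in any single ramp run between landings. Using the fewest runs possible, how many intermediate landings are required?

At most 450 each: 2664/450 = 5.92, giving 6 ramp runs.
6 runs are separated by 5 intermediate landings.

5 intermediate landings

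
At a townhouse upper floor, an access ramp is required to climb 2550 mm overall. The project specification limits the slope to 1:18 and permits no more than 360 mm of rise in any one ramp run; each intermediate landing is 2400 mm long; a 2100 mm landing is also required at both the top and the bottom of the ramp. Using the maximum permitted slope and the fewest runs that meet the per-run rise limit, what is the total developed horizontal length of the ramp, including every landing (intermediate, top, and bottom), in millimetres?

2550 / 360 = 7.08, so 8 ramp runs are needed. That means 7 intermediate landings.
Horizontal run for 2550 mm of rise at 1:18 is 2550 × 18 = 45900 mm.
7 intermediate landings contribute 7 × 2400 = 16800 mm.
Top and bottom landings: 2 × 2100 = 4200 mm.
Total = 45900 + 16800 + 4200 = 66900 mm.

66900 mm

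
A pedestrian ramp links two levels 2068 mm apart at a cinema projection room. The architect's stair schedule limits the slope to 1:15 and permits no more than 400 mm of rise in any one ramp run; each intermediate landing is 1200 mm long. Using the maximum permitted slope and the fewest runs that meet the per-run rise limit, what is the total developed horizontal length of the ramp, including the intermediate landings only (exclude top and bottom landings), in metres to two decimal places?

37.02 m

At most 400 each: 2068/400 = 5.17, giving 6 ramp runs. That means 5 intermediate landings.
Horizontal run for 2068 mm of rise at 1:15 is 2068 × 15 = 31020 mm.
Intermediate landings: 5 × 1200 = 6000 mm.
Developed length = 31020 + 6000 = 37020 mm.
= 37.02 m.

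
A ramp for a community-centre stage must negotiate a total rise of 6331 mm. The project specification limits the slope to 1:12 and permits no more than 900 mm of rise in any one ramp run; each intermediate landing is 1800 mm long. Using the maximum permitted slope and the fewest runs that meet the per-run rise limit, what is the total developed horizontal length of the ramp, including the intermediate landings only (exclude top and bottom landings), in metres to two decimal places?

88.57 m

At most 900 each: 6331/900 = 7.03, giving 8 ramp runs. That means 7 intermediate landings.
Horizontal run for 6331 mm of rise at 1:12 is 6331 × 12 = 75972 mm.
7 intermediate landings contribute 7 × 1800 = 12600 mm.
Developed length = 75972 + 12600 = 88572 mm.
= 88.57 m.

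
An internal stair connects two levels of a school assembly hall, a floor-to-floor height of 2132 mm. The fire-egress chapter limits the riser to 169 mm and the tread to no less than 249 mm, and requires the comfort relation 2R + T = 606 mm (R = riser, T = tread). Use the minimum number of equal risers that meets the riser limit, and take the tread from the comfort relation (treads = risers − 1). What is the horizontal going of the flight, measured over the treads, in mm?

3336 mm

2132 / 169 = 12.62, so 13 risers are needed.
R = 2132 ÷ 13 = 164 mm.
Tread T = 606 − 2 × 164 = 278 mm (≥ 249 mm).
13 risers give 12 treads; going = 12 × 278 = 3336 mm.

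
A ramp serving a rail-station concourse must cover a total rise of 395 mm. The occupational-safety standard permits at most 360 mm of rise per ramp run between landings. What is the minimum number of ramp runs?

395 / 360 = 1.10, so 2 ramp runs are needed.

2 runs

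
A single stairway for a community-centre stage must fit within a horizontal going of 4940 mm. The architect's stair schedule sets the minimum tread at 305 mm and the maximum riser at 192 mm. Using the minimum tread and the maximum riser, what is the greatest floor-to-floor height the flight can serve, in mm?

3264 mm

4940 / 305 = 16.20, so 16 treads fit.
Risers = treads + 1 = 17.
Maximum height = 17 × 192 = 3264 mm.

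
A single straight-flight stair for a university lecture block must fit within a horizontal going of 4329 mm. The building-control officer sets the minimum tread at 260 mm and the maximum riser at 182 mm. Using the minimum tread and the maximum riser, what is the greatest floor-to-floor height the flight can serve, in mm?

4329 / 260 = 16.65, so 16 treads fit.
Risers = treads + 1 = 17.
Maximum height = 17 × 182 = 3094 mm.

3094 mm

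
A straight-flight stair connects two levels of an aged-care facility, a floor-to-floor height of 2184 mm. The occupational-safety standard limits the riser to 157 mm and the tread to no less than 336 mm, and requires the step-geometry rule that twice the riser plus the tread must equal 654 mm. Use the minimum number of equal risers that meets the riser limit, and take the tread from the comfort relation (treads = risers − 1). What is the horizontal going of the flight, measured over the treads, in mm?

4446 mm

At most 157 each: 2184/157 = 13.91, giving 14 risers.
R = 2184 ÷ 14 = 156 mm.
T = 654 − 2·156 = 342 mm, which satisfies the 336 mm minimum.
Going = (14 − 1) × 342 = 4446 mm.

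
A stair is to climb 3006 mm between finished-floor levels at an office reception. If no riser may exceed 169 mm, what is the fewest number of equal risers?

3006 / 169 = 17.79, so 18 risers are needed.

18 risers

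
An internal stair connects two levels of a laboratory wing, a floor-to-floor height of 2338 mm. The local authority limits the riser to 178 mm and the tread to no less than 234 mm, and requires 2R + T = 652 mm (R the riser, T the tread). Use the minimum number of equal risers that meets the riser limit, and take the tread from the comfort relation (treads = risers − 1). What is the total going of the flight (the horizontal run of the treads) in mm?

2338 / 178 = 13.13, so 14 risers are needed.
Each riser is 2338/14 = 167 mm (≤ 178 mm).
From 2R + T = 652: T = 652 − 334 = 318 mm.
Going = (14 − 1) × 318 = 4134 mm.

4134 mm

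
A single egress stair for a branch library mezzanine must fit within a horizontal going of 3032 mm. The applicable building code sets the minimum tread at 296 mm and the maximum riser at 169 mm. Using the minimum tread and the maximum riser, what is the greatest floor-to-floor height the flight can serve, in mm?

Treads that fit: ⌊3032 / 296⌋ = 10.
Risers = treads + 1 = 11.
Maximum height = 11 × 169 = 1859 mm.

1859 mm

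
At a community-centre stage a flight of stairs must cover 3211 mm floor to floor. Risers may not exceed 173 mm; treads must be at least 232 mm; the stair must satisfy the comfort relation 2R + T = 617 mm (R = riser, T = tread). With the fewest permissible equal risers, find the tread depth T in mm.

3211 / 173 = 18.56, so 19 risers are needed.
R = 3211 ÷ 19 = 169 mm.
From 2R + T = 617: T = 617 − 338 = 279 mm.

279 mm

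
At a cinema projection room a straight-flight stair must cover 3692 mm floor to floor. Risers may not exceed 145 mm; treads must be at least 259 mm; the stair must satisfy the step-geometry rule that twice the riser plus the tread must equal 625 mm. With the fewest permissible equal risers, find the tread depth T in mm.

341 mm

⌈3692/145⌉ = 26 risers.
R = 3692 ÷ 26 = 142 mm.
Tread T = 625 − 2 × 142 = 341 mm (≥ 259 mm).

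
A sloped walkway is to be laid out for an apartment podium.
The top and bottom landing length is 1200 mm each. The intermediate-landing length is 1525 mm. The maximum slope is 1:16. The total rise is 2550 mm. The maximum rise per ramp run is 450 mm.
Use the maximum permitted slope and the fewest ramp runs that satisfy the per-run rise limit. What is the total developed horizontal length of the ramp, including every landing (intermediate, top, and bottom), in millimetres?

50825 mm

⌈2550/450⌉ = 6 ramp runs. That means 5 intermediate landings.
Ramp run (horizontal) at 1:16: 2550 × 16 = 40800 mm.
5 intermediate landings contribute 5 × 1525 = 7625 mm.
Top and bottom landings: 2 × 1200 = 2400 mm.
Total = 40800 + 7625 + 2400 = 50825 mm.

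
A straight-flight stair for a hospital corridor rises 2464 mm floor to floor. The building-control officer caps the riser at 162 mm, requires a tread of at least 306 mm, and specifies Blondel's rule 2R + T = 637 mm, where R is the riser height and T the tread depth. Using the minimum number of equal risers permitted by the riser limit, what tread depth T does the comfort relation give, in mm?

2464 / 162 = 15.21, so 16 risers are needed.
R = 2464 ÷ 16 = 154 mm.
Tread T = 637 − 2 × 154 = 329 mm (≥ 306 mm).

329 mm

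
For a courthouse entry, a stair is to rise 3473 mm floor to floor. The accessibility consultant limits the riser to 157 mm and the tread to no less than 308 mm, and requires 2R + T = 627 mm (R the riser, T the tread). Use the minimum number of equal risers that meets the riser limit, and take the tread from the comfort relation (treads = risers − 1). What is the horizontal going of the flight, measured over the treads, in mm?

7150 mm

At most 157 each: 3473/157 = 22.12, giving 23 risers.
Riser R = 3473 / 23 = 151 mm, within the 157 mm limit.
From 2R + T = 627: T = 627 − 302 = 325 mm.
Going = (23 − 1) × 325 = 7150 mm.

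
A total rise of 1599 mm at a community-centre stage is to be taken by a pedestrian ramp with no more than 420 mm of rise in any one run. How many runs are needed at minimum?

1599 / 420 = 3.807 → round up to 4 ramp runs.

4 runs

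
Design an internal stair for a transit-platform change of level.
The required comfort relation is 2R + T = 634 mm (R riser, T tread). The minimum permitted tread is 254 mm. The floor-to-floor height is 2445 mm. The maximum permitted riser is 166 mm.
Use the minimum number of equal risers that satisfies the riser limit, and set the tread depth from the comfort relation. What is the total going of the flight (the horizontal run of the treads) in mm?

2445 / 166 = 14.73, so 15 risers are needed.
R = 2445 ÷ 15 = 163 mm.
T = 634 − 2·163 = 308 mm, which satisfies the 254 mm minimum.
Going = (15 − 1) × 308 = 4312 mm.

4312 mm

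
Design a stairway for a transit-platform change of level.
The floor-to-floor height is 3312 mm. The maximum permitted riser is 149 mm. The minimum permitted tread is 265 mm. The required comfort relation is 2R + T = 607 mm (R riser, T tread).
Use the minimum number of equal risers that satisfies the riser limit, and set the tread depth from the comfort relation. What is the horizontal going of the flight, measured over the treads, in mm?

At most 149 each: 3312/149 = 22.23, giving 23 risers.
Riser R = 3312 / 23 = 144 mm, within the 149 mm limit.
T = 607 − 2·144 = 319 mm, which satisfies the 265 mm minimum.
Going = (23 − 1) × 319 = 7018 mm.

7018 mm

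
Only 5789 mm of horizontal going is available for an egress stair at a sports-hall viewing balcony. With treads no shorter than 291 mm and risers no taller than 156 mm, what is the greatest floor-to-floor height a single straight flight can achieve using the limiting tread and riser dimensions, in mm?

5789 / 291 = 19.89, so 19 treads fit.
Risers = treads + 1 = 20.
Maximum height = 20 × 156 = 3120 mm.

3120 mm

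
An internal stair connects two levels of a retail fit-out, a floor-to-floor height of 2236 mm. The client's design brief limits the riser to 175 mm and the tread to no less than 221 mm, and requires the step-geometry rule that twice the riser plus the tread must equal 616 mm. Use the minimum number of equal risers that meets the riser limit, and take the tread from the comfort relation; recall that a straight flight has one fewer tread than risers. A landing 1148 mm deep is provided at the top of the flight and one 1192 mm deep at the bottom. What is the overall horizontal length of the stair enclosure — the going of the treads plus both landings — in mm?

5604 mm

At most 175 each: 2236/175 = 12.78, giving 13 risers.
Riser R = 2236 / 13 = 172 mm, within the 175 mm limit.
From 2R + T = 616: T = 616 − 344 = 272 mm.
Treads = 13 − 1 = 12; going = 12 × 272 = 3264 mm.
Add landings: 3264 + 1148 + 1192 = 5604 mm.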